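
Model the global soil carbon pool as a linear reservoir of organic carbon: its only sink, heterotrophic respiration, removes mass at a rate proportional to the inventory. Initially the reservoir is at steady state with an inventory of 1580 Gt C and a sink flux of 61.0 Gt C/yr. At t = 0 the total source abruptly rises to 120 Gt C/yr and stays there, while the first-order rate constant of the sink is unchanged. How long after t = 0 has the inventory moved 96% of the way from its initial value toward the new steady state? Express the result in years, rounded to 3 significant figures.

83.4 yr

τ = M₀/F₀ = 1580/61.0 = 25.90 yr.
The remaining gap fraction is e^(−t/τ); 96% covered ⇒ e^(−t/τ) = 0.0400.
t = −τ ln(0.0400) = 25.90 × 3.219 = 83.37 yr.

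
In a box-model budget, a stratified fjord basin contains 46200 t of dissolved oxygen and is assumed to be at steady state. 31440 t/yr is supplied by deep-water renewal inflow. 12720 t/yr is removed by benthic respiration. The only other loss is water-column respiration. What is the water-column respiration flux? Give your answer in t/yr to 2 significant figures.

At steady state ΣF_in = ΣF_out.
ΣF_in = 31440 t/yr.
Water-column respiration flux = ΣF_in − (12720) = 31440 − 12720 = 18720 t/yr.

19000 t/yr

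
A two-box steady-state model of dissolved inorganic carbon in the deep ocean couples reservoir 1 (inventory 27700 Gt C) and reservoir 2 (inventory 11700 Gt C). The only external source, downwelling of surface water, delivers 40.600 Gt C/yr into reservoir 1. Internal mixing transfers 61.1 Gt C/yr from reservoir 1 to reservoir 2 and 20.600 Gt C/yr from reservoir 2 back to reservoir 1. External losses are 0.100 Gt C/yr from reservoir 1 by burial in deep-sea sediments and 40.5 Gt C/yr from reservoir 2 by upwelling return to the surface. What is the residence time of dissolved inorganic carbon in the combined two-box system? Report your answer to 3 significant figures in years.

For the system as a whole, the A↔B exchange is internal and contributes nothing to the throughput; only the external sinks remove mass.
M_total = 27700 + 11700 = 39400 Gt C.
ΣF_external_out = 0.100 + 40.5 = 40.600 Gt C/yr.
τ = M_total / ΣF_ext = 39400 / 40.600 = 970.4 yr.

970 yr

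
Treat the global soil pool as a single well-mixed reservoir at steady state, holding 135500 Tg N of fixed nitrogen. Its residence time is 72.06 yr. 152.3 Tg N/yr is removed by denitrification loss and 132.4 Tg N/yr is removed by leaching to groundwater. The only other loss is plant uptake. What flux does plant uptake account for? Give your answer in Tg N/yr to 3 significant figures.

Total removal F = M/τ = 135500 / 72.06 = 1880 Tg N/yr.
Plant uptake = F − (152.3 + 132.4) = 1880 − 284.7 = 1596 Tg N/yr.

1600 Tg N/yr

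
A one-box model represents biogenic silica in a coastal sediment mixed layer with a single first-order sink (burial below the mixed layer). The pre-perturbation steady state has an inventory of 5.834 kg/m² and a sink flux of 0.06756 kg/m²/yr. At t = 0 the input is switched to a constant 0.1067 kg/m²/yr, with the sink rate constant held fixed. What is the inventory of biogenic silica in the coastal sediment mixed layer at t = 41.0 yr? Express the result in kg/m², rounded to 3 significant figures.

τ = M₀/F₀ = 5.834/0.06756 = 86.35 yr; rate constant k = 1/τ.
New steady state M_∞ = F₁/k = F₁·τ = 0.1067 × 86.35 = 9.2139 kg/m².
M(t) = M_∞ + (M₀ − M_∞)·e^(−t/τ); t/τ = 41.0/86.35 = 0.4748, so e^(−t/τ) = 0.6220.
M(t) = 9.2139 − 3.380 × 0.6220 = 7.1115 kg/m².

7.11 kg/m²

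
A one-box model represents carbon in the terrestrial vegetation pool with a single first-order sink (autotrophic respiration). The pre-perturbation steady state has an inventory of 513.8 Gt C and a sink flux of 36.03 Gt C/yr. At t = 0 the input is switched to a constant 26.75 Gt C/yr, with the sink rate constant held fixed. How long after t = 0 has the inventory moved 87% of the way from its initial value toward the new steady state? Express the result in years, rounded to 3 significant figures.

τ = M₀/F₀ = 513.8/36.03 = 14.26 yr.
The remaining gap fraction is e^(−t/τ); 87% covered ⇒ e^(−t/τ) = 0.130.
t = −τ ln(0.130) = 14.26 × 2.040 = 29.09 yr.

29.1 yr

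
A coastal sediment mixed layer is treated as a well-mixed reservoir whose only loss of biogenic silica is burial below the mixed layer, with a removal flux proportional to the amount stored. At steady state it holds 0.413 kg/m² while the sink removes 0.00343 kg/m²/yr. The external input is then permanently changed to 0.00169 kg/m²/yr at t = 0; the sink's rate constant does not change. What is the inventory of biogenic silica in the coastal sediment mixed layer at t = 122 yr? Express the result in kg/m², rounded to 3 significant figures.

The sink rate constant is k = F₀/M₀ = 0.00343/0.413 = 0.008305 yr⁻¹.
Solving dM/dt = F₁ − kM with M(0) = M₀ gives M(t) = F₁/k + (M₀ − F₁/k)·e^(−kt).
F₁/k = 0.00169/0.008305 = 0.20349 kg/m²; kt = 0.008305 × 122 = 1.013, e^(−kt) = 0.3630.
M(122) = 0.20349 + (0.413 − 0.20349) × 0.3630 = 0.20349 + 0.07606 = 0.27955 kg/m².

0.280 kg/m²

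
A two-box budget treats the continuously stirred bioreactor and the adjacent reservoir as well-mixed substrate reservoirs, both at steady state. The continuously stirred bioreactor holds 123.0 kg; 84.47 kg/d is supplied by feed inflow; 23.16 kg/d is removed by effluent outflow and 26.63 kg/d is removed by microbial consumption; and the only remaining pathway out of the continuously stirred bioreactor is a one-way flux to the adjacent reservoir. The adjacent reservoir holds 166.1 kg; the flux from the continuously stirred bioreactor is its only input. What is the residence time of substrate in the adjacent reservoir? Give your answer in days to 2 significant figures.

Balance the continuously stirred bioreactor: ΣF_in = 84.470 kg/d.
Flux to the adjacent reservoir = ΣF_in − (23.16 + 26.63) = 34.680 kg/d.
At steady state the output of the adjacent reservoir equals its input, 34.680 kg/d.
τ = M / F = 166.1 / 34.680 = 4.790 d.

4.8 d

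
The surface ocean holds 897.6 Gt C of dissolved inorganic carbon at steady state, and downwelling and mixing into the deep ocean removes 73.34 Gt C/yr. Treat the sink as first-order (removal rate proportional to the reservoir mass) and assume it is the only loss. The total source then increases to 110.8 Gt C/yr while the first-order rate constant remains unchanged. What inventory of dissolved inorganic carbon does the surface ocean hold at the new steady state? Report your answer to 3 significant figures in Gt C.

1360 Gt C

Rate constant k = F/M = 73.34 / 897.6 = 0.08171 yr⁻¹.
At the new steady state, source = k·M_new ⇒ M_new = 110.8 / 0.08171 = 1356 Gt C.
(Equivalently M_new = M × F_new/F_old = 897.6 × 110.8/73.34.)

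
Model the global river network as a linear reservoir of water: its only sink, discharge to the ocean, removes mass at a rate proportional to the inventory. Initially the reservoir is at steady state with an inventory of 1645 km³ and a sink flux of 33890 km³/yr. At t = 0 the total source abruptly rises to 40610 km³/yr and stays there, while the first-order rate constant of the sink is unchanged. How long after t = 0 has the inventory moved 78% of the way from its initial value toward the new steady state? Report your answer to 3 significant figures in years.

τ = M₀/F₀ = 1645/33890 = 0.04854 yr.
The remaining gap fraction is e^(−t/τ); 78% covered ⇒ e^(−t/τ) = 0.220.
t = −τ ln(0.220) = 0.04854 × 1.514 = 0.07349 yr.

0.0735 yr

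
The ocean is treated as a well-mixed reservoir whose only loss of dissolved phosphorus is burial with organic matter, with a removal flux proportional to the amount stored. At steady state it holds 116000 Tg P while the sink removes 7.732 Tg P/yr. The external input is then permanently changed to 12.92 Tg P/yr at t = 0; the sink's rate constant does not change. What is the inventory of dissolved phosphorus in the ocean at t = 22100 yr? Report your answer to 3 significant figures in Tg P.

The sink rate constant is k = F₀/M₀ = 7.732/116000 = 6.666×10^-5 yr⁻¹.
Solving dM/dt = F₁ − kM with M(0) = M₀ gives M(t) = F₁/k + (M₀ − F₁/k)·e^(−kt).
F₁/k = 12.92/6.666×10^-5 = 193830 Tg P; kt = 6.666×10^-5 × 22100 = 1.473, e^(−kt) = 0.2292.
M(22100) = 193830 + (116000 − 193830) × 0.2292 = 193830 − 17840 = 175990 Tg P.

176000 Tg P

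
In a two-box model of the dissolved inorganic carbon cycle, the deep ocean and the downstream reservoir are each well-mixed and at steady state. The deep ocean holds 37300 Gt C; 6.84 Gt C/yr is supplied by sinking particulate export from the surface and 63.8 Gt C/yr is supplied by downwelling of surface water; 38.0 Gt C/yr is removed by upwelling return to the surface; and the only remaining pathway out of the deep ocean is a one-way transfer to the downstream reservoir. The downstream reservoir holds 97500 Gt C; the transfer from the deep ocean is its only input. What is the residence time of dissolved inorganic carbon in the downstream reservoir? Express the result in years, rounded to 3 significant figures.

Balance the deep ocean: ΣF_in = 6.84 + 63.8 = 70.640 Gt C/yr.
Transfer to the downstream reservoir = ΣF_in − (38.0) = 32.640 Gt C/yr.
At steady state the output of the downstream reservoir equals its input, 32.640 Gt C/yr.
τ = M / F = 97500 / 32.640 = 2987 yr.

2990 yr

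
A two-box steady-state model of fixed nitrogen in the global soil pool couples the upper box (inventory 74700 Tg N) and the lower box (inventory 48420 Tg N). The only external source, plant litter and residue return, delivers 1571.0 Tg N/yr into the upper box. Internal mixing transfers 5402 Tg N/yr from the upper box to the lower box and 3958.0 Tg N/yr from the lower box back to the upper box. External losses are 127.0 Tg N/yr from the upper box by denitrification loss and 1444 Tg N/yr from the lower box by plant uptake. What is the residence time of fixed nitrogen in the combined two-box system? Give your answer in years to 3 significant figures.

Residence time in the combined system uses the total inventory and the total *external* removal — internal exchanges between the two boxes cancel.
M_total = 74700 + 48420 = 123120 Tg N.
ΣF_external_out = 127.0 + 1444 = 1571.0 Tg N/yr.
τ = M_total / ΣF_ext = 123120 / 1571.0 = 78.37 yr.

78.4 yr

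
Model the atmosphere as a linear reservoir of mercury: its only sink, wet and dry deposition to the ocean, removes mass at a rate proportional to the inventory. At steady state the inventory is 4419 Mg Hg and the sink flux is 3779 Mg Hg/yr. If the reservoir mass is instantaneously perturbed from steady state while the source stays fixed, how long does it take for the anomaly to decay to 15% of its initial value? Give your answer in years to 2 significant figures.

2.2 yr

For a linear reservoir the anomaly decays as exp(−t/τ) with τ = M/F = 4419/3779 = 1.169 yr.
exp(−t/τ) = 0.15 ⇒ t = −τ ln(0.15) = 1.169 × 1.897 = 2.218 yr.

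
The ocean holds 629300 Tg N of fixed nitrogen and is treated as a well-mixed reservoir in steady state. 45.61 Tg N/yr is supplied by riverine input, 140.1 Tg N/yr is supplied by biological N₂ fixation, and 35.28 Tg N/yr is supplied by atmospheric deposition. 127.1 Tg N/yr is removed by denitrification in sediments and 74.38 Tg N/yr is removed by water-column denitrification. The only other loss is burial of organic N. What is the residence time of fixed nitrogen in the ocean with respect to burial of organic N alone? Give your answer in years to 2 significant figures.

32000 yr

At steady state ΣF_in = ΣF_out.
ΣF_in = 45.61 + 140.1 + 35.28 = 220.99 Tg N/yr.
Burial of organic N flux = ΣF_in − (127.1 + 74.38) = 220.99 − 201.5 = 19.51 Tg N/yr.
τ = M / F = 629300 / 19.51 = 32260 yr.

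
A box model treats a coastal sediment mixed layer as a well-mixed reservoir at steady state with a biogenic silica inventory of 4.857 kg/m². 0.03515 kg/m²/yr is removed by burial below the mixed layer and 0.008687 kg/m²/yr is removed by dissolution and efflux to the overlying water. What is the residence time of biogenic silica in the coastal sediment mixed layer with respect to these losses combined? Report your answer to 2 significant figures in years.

110 yr

Total removal = 0.03515 + 0.008687 = 0.043837 kg/m²/yr.
τ = M / ΣF_out = 4.857 / 0.043837 = 110.8 yr.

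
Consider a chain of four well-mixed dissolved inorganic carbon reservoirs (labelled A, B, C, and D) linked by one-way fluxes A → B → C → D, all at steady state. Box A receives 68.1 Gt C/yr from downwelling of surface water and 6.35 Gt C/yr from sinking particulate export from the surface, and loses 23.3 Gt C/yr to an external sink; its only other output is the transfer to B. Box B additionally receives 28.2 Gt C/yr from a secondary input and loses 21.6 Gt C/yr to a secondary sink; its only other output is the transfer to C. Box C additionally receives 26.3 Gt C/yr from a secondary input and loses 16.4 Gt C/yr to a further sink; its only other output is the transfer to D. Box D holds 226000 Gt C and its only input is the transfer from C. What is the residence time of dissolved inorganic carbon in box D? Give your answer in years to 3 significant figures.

3340 yr

Box A: F(A→B) = (68.1 + 6.35) − 23.3 = 51.150 Gt C/yr.
Box B: F(B→C) = (51.150 + 28.2) − 21.6 = 57.750 Gt C/yr.
Box C: F(C→D) = (57.750 + 26.3) − 16.4 = 67.650 Gt C/yr.
Box D throughput = its input = 67.650 Gt C/yr; τ = 226000 / 67.650 = 3341 yr.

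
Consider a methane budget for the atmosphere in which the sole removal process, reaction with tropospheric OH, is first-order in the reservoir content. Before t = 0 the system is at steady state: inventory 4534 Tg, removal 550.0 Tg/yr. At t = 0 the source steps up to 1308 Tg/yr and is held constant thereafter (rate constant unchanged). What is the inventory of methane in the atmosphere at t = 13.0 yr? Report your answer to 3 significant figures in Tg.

τ = M₀/F₀ = 4534/550.0 = 8.244 yr; rate constant k = 1/τ.
New steady state M_∞ = F₁/k = F₁·τ = 1308 × 8.244 = 10783 Tg.
M(t) = M_∞ + (M₀ − M_∞)·e^(−t/τ); t/τ = 13.0/8.244 = 1.577, so e^(−t/τ) = 0.2066.
M(t) = 10783 − 6249 × 0.2066 = 9491.7 Tg.

9490 Tg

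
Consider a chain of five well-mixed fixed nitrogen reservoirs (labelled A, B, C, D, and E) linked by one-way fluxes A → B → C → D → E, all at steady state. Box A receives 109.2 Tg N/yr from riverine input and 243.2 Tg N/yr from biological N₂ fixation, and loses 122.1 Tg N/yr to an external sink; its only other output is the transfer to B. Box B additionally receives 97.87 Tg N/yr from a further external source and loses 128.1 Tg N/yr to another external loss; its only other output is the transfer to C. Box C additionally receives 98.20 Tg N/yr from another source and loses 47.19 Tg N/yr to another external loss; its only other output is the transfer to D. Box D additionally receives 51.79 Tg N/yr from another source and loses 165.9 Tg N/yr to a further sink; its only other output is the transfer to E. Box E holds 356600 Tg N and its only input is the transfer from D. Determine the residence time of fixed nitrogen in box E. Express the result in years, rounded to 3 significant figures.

Box A: F(A→B) = (109.2 + 243.2) − 122.1 = 230.30 Tg N/yr.
Box B: F(B→C) = (230.30 + 97.87) − 128.1 = 200.07 Tg N/yr.
Box C: F(C→D) = (200.07 + 98.20) − 47.19 = 251.08 Tg N/yr.
Box D: F(D→E) = (251.08 + 51.79) − 165.9 = 136.97 Tg N/yr.
Box E throughput = its input = 136.97 Tg N/yr; τ = 356600 / 136.97 = 2603 yr.

2600 yr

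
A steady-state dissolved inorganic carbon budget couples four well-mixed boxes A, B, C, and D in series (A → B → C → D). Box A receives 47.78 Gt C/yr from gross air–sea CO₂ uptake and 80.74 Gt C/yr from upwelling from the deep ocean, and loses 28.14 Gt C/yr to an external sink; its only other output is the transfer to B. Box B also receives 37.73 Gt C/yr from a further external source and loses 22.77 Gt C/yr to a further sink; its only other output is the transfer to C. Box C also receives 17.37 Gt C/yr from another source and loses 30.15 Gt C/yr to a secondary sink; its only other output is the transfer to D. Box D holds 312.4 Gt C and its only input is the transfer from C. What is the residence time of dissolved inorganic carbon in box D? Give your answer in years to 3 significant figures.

Box A: F(A→B) = (47.78 + 80.74) − 28.14 = 100.38 Gt C/yr.
Box B: F(B→C) = (100.38 + 37.73) − 22.77 = 115.34 Gt C/yr.
Box C: F(C→D) = (115.34 + 17.37) − 30.15 = 102.56 Gt C/yr.
Box D throughput = its input = 102.56 Gt C/yr; τ = 312.4 / 102.56 = 3.046 yr.

3.05 yr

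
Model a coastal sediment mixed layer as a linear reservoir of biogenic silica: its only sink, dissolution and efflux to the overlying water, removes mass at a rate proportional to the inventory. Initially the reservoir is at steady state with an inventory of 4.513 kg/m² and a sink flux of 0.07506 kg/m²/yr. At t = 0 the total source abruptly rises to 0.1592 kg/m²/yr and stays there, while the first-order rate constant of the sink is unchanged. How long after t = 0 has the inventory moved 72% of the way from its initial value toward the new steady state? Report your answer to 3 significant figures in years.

τ = M₀/F₀ = 4.513/0.07506 = 60.13 yr.
The remaining gap fraction is e^(−t/τ); 72% covered ⇒ e^(−t/τ) = 0.280.
t = −τ ln(0.280) = 60.13 × 1.273 = 76.54 yr.

76.5 yr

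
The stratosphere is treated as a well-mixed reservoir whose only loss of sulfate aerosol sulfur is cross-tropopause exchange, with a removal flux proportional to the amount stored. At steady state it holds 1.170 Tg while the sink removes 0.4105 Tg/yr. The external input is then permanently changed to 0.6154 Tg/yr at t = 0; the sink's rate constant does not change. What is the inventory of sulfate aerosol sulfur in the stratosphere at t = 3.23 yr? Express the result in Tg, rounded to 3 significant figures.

The sink rate constant is k = F₀/M₀ = 0.4105/1.170 = 0.3509 yr⁻¹.
Solving dM/dt = F₁ − kM with M(0) = M₀ gives M(t) = F₁/k + (M₀ − F₁/k)·e^(−kt).
F₁/k = 0.6154/0.3509 = 1.7540 Tg; kt = 0.3509 × 3.23 = 1.133, e^(−kt) = 0.3220.
M(3.23) = 1.7540 + (1.170 − 1.7540) × 0.3220 = 1.7540 − 0.1880 = 1.5660 Tg.

1.57 Tg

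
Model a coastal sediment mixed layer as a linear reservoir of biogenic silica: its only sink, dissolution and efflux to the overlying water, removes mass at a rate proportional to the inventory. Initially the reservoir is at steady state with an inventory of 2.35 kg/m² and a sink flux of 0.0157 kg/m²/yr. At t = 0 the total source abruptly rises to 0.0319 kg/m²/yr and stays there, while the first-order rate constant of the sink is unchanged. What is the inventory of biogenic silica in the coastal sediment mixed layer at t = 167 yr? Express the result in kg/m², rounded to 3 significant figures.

3.98 kg/m²

τ = M₀/F₀ = 2.35/0.0157 = 149.7 yr; rate constant k = 1/τ.
New steady state M_∞ = F₁/k = F₁·τ = 0.0319 × 149.7 = 4.7748 kg/m².
M(t) = M_∞ + (M₀ − M_∞)·e^(−t/τ); t/τ = 167/149.7 = 1.116, so e^(−t/τ) = 0.3277.
M(t) = 4.7748 − 2.425 × 0.3277 = 3.9803 kg/m².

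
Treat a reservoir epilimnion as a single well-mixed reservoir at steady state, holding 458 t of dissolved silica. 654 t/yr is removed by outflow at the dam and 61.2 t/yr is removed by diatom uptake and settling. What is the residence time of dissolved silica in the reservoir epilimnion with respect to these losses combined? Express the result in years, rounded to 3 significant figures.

Total removal = 654.0 + 61.20 = 715.20 t/yr.
τ = M / ΣF_out = 458 / 715.20 = 0.6404 yr.

0.640 yr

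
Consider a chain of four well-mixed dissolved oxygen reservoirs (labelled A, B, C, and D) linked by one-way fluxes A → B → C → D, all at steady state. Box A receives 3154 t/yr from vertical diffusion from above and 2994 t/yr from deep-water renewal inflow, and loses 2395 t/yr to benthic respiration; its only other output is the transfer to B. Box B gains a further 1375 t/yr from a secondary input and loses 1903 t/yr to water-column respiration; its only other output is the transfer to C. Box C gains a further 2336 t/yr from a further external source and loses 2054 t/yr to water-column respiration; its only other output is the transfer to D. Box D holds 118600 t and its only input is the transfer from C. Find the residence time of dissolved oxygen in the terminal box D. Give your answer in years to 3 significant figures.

Box A: F(A→B) = (3154 + 2994) − 2395 = 3753.0 t/yr.
Box B: F(B→C) = (3753.0 + 1375) − 1903 = 3225.0 t/yr.
Box C: F(C→D) = (3225.0 + 2336) − 2054 = 3507.0 t/yr.
Box D throughput = its input = 3507.0 t/yr; τ = 118600 / 3507.0 = 33.82 yr.

33.8 yr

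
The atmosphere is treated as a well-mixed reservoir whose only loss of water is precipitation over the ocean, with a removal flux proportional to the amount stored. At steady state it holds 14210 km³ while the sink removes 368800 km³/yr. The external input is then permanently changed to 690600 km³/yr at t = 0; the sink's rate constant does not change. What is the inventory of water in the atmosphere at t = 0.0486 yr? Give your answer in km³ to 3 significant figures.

Residence time τ = M₀/F₀ = 0.03853 yr. The eventual steady state is M_∞ = M₀·(F₁/F₀) = 14210 × 690600/368800 = 26609 km³.
The anomaly ΔM(t) = M(t) − M_∞ decays as ΔM₀·e^(−t/τ) with ΔM₀ = 14210 − 26609 = −12400 km³.
At t = 0.0486 yr, e^(−t/τ) = e^(−1.261) = 0.2833, so ΔM = −3512 km³ and M = 26609 − 3512 = 23097 km³.

23100 km³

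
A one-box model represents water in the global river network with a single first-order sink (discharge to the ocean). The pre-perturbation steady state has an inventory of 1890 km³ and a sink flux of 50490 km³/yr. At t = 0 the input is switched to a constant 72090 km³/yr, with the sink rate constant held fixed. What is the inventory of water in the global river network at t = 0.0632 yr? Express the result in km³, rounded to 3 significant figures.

2550 km³

Residence time τ = M₀/F₀ = 0.03743 yr. The eventual steady state is M_∞ = M₀·(F₁/F₀) = 1890 × 72090/50490 = 2698.6 km³.
The anomaly ΔM(t) = M(t) − M_∞ decays as ΔM₀·e^(−t/τ) with ΔM₀ = 1890 − 2698.6 = −808.6 km³.
At t = 0.0632 yr, e^(−t/τ) = e^(−1.688) = 0.1848, so ΔM = −149.4 km³ and M = 2698.6 − 149.4 = 2549.1 km³.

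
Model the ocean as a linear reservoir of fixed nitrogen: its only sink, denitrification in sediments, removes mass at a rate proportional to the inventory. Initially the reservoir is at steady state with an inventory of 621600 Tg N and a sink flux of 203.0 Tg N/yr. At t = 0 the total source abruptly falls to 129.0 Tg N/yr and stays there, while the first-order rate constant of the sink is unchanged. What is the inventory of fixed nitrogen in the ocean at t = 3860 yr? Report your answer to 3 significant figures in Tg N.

459000 Tg N

τ = M₀/F₀ = 621600/203.0 = 3062 yr; rate constant k = 1/τ.
New steady state M_∞ = F₁/k = F₁·τ = 129.0 × 3062 = 395010 Tg N.
M(t) = M_∞ + (M₀ − M_∞)·e^(−t/τ); t/τ = 3860/3062 = 1.261, so e^(−t/τ) = 0.2835.
M(t) = 395010 + 226600 × 0.2835 = 459240 Tg N.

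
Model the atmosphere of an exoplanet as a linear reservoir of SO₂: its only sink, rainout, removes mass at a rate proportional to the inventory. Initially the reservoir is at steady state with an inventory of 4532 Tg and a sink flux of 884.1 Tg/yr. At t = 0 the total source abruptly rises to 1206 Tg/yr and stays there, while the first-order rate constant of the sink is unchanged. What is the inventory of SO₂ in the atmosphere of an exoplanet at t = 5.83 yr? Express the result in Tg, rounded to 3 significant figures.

Residence time τ = M₀/F₀ = 5.126 yr. The eventual steady state is M_∞ = M₀·(F₁/F₀) = 4532 × 1206/884.1 = 6182.1 Tg.
The anomaly ΔM(t) = M(t) − M_∞ decays as ΔM₀·e^(−t/τ) with ΔM₀ = 4532 − 6182.1 = −1650 Tg.
At t = 5.83 yr, e^(−t/τ) = e^(−1.137) = 0.3207, so ΔM = −529.2 Tg and M = 6182.1 − 529.2 = 5652.9 Tg.

5650 Tg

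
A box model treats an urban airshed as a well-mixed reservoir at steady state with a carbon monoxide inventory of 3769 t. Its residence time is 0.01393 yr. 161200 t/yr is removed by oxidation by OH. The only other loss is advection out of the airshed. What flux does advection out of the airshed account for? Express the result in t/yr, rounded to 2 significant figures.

110000 t/yr

Total removal F = M/τ = 3769 / 0.01393 = 270600 t/yr.
Advection out of the airshed = F − (161200) = 270600 − 161200 = 109400 t/yr.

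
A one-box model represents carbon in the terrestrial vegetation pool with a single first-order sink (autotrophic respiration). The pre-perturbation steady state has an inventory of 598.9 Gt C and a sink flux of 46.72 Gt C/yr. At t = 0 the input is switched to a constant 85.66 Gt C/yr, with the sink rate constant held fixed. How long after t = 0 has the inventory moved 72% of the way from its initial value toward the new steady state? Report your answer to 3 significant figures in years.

16.3 yr

τ = M₀/F₀ = 598.9/46.72 = 12.82 yr.
The remaining gap fraction is e^(−t/τ); 72% covered ⇒ e^(−t/τ) = 0.280.
t = −τ ln(0.280) = 12.82 × 1.273 = 16.32 yr.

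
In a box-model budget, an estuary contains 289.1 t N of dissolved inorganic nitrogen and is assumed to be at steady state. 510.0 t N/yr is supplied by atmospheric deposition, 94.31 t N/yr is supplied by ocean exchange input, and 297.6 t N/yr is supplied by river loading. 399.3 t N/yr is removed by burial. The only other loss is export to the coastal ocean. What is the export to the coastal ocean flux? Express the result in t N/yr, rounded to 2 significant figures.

At steady state ΣF_in = ΣF_out.
ΣF_in = 510.0 + 94.31 + 297.6 = 901.91 t N/yr.
Export to the coastal ocean flux = ΣF_in − (399.3) = 901.91 − 399.3 = 502.6 t N/yr.

500 t N/yr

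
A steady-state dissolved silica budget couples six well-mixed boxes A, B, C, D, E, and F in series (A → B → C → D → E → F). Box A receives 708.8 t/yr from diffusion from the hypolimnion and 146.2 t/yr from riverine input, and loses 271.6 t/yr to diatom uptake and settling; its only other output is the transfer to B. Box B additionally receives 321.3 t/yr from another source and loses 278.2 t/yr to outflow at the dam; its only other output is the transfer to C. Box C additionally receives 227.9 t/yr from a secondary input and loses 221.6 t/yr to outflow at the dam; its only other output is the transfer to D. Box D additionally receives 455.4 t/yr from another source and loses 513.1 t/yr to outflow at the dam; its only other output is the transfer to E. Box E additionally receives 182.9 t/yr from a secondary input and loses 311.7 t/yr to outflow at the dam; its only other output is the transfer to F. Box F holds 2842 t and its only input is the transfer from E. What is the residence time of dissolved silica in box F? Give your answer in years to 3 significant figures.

6.37 yr

Box A: F(A→B) = (708.8 + 146.2) − 271.6 = 583.40 t/yr.
Box B: F(B→C) = (583.40 + 321.3) − 278.2 = 626.50 t/yr.
Box C: F(C→D) = (626.50 + 227.9) − 221.6 = 632.80 t/yr.
Box D: F(D→E) = (632.80 + 455.4) − 513.1 = 575.10 t/yr.
Box E: F(E→F) = (575.10 + 182.9) − 311.7 = 446.30 t/yr.
Box F throughput = its input = 446.30 t/yr; τ = 2842 / 446.30 = 6.368 yr.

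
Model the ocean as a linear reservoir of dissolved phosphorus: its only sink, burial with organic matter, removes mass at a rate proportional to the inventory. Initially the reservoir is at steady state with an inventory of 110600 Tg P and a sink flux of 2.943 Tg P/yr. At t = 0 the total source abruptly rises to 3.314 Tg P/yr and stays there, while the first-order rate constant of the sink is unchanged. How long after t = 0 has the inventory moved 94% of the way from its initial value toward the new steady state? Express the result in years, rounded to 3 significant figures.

106000 yr

τ = M₀/F₀ = 110600/2.943 = 37580 yr.
The remaining gap fraction is e^(−t/τ); 94% covered ⇒ e^(−t/τ) = 0.0600.
t = −τ ln(0.0600) = 37580 × 2.813 = 105700 yr.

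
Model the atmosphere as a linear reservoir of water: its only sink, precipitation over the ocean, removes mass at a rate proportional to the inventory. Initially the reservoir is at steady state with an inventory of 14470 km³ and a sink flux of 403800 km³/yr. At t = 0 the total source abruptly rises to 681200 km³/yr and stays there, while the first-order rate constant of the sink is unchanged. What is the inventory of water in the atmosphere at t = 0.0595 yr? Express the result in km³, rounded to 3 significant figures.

The sink rate constant is k = F₀/M₀ = 403800/14470 = 27.91 yr⁻¹.
Solving dM/dt = F₁ − kM with M(0) = M₀ gives M(t) = F₁/k + (M₀ − F₁/k)·e^(−kt).
F₁/k = 681200/27.91 = 24411 km³; kt = 27.91 × 0.0595 = 1.660, e^(−kt) = 0.1901.
M(0.0595) = 24411 + (14470 − 24411) × 0.1901 = 24411 − 1889 = 22521 km³.

22500 km³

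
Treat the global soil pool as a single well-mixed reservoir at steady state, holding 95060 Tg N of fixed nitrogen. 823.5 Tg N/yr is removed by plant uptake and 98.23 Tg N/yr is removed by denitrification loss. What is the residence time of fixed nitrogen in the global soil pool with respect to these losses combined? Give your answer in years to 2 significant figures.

Total removal = 823.5 + 98.23 = 921.73 Tg N/yr.
τ = M / ΣF_out = 95060 / 921.73 = 103.1 yr.

100 yr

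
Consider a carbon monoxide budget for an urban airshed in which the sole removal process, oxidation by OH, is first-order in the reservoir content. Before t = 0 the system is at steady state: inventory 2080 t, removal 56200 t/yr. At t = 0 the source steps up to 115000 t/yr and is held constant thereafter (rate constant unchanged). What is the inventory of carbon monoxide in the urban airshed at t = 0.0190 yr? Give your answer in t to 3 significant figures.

2950 t

Residence time τ = M₀/F₀ = 0.03701 yr. The eventual steady state is M_∞ = M₀·(F₁/F₀) = 2080 × 115000/56200 = 4256.2 t.
The anomaly ΔM(t) = M(t) − M_∞ decays as ΔM₀·e^(−t/τ) with ΔM₀ = 2080 − 4256.2 = −2176 t.
At t = 0.0190 yr, e^(−t/τ) = e^(−0.5134) = 0.5985, so ΔM = −1302 t and M = 4256.2 − 1302 = 2953.8 t.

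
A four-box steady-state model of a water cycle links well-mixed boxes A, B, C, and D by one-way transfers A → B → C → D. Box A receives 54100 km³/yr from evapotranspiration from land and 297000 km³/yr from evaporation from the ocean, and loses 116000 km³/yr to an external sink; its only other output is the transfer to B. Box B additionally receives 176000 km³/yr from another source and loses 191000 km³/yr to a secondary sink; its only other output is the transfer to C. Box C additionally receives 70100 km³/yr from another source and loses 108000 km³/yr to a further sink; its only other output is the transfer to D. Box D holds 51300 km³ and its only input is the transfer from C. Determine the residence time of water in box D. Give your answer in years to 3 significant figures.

Box A: F(A→B) = (54100 + 297000) − 116000 = 235100 km³/yr.
Box B: F(B→C) = (235100 + 176000) − 191000 = 220100 km³/yr.
Box C: F(C→D) = (220100 + 70100) − 108000 = 182200 km³/yr.
Box D throughput = its input = 182200 km³/yr; τ = 51300 / 182200 = 0.2816 yr.

0.282 yr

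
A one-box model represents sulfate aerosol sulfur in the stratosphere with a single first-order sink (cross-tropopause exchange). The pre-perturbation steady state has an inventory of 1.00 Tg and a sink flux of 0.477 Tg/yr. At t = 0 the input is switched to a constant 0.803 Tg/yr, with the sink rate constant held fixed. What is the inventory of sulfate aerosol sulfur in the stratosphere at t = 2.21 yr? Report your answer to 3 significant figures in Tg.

Residence time τ = M₀/F₀ = 2.096 yr. The eventual steady state is M_∞ = M₀·(F₁/F₀) = 1.00 × 0.803/0.477 = 1.6834 Tg.
The anomaly ΔM(t) = M(t) − M_∞ decays as ΔM₀·e^(−t/τ) with ΔM₀ = 1.00 − 1.6834 = −0.6834 Tg.
At t = 2.21 yr, e^(−t/τ) = e^(−1.054) = 0.3485, so ΔM = −0.2382 Tg and M = 1.6834 − 0.2382 = 1.4453 Tg.

1.45 Tg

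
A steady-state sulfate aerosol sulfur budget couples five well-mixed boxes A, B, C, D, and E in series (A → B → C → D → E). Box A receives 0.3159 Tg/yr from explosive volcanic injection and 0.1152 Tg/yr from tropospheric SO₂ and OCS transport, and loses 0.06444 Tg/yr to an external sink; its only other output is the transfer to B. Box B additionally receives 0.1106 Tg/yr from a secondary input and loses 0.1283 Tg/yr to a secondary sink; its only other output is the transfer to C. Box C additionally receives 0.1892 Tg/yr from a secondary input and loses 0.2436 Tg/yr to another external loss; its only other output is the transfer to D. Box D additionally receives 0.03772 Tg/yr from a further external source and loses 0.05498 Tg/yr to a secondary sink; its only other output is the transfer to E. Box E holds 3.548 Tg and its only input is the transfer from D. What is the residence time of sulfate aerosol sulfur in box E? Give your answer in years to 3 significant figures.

12.8 yr

Box A: F(A→B) = (0.3159 + 0.1152) − 0.06444 = 0.36666 Tg/yr.
Box B: F(B→C) = (0.36666 + 0.1106) − 0.1283 = 0.34896 Tg/yr.
Box C: F(C→D) = (0.34896 + 0.1892) − 0.2436 = 0.29456 Tg/yr.
Box D: F(D→E) = (0.29456 + 0.03772) − 0.05498 = 0.27730 Tg/yr.
Box E throughput = its input = 0.27730 Tg/yr; τ = 3.548 / 0.27730 = 12.79 yr.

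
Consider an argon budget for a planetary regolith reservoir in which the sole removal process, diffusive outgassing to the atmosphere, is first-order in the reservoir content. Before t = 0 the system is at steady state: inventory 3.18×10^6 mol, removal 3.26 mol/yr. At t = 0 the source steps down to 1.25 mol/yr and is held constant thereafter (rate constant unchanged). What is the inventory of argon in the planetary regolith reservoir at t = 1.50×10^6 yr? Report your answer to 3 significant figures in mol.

1.64×10^6 mol

Residence time τ = M₀/F₀ = 975500 yr. The eventual steady state is M_∞ = M₀·(F₁/F₀) = 3.18×10^6 × 1.25/3.26 = 1.2193×10^6 mol.
The anomaly ΔM(t) = M(t) − M_∞ decays as ΔM₀·e^(−t/τ) with ΔM₀ = 3.18×10^6 − 1.2193×10^6 = 1.961×10^6 mol.
At t = 1.50×10^6 yr, e^(−t/τ) = e^(−1.538) = 0.2149, so ΔM = 421300 mol and M = 1.2193×10^6 + 421300 = 1.6406×10^6 mol.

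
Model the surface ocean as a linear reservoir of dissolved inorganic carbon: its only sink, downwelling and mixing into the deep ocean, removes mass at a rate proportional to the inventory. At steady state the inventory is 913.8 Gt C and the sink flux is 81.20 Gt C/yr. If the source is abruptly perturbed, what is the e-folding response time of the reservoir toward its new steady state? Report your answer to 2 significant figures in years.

For a linear reservoir the response time equals the residence time τ = M/F.
τ = 913.8 / 81.20 = 11.25 yr.

11 yr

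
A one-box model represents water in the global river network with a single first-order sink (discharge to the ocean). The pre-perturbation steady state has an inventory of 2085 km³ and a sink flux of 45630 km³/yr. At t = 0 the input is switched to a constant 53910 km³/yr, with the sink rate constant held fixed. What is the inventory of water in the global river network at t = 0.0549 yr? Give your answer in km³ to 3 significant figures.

The sink rate constant is k = F₀/M₀ = 45630/2085 = 21.88 yr⁻¹.
Solving dM/dt = F₁ − kM with M(0) = M₀ gives M(t) = F₁/k + (M₀ − F₁/k)·e^(−kt).
F₁/k = 53910/21.88 = 2463.3 km³; kt = 21.88 × 0.0549 = 1.201, e^(−kt) = 0.3007.
M(0.0549) = 2463.3 + (2085 − 2463.3) × 0.3007 = 2463.3 − 113.8 = 2349.6 km³.

2350 km³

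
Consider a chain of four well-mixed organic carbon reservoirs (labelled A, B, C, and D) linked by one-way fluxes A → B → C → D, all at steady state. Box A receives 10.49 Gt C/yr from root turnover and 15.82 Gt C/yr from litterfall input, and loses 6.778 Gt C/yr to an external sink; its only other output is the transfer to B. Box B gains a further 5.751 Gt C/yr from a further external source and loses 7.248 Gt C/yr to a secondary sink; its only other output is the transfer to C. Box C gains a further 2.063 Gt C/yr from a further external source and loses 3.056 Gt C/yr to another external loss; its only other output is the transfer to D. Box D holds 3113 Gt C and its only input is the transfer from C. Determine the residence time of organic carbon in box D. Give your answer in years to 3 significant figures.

183 yr

Box A: F(A→B) = (10.49 + 15.82) − 6.778 = 19.532 Gt C/yr.
Box B: F(B→C) = (19.532 + 5.751) − 7.248 = 18.035 Gt C/yr.
Box C: F(C→D) = (18.035 + 2.063) − 3.056 = 17.042 Gt C/yr.
Box D throughput = its input = 17.042 Gt C/yr; τ = 3113 / 17.042 = 182.7 yr.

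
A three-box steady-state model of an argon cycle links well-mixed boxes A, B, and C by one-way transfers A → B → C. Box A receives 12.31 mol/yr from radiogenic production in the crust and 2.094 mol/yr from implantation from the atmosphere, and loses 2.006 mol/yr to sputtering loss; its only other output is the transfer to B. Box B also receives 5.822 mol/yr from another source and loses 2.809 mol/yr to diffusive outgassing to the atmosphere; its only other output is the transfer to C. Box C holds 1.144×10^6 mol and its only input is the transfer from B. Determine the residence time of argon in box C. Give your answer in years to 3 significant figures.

Box A: F(A→B) = (12.31 + 2.094) − 2.006 = 12.398 mol/yr.
Box B: F(B→C) = (12.398 + 5.822) − 2.809 = 15.411 mol/yr.
Box C throughput = its input = 15.411 mol/yr; τ = 1.144×10^6 / 15.411 = 74230 yr.

74200 yr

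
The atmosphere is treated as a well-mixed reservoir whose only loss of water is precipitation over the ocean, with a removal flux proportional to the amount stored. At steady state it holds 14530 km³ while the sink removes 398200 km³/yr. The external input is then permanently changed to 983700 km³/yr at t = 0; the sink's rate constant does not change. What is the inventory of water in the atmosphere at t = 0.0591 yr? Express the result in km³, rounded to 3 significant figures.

31700 km³

The sink rate constant is k = F₀/M₀ = 398200/14530 = 27.41 yr⁻¹.
Solving dM/dt = F₁ − kM with M(0) = M₀ gives M(t) = F₁/k + (M₀ − F₁/k)·e^(−kt).
F₁/k = 983700/27.41 = 35894 km³; kt = 27.41 × 0.0591 = 1.620, e^(−kt) = 0.1980.
M(0.0591) = 35894 + (14530 − 35894) × 0.1980 = 35894 − 4229 = 31665 km³.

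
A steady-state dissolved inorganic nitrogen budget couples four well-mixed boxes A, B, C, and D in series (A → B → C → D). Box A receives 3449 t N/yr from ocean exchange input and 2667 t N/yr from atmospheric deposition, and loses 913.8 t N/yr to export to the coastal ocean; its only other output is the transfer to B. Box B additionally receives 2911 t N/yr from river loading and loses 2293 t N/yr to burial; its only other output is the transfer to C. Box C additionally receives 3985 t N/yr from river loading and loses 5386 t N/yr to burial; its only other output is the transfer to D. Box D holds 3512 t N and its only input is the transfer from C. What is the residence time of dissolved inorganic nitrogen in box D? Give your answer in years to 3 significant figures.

Box A: F(A→B) = (3449 + 2667) − 913.8 = 5202.2 t N/yr.
Box B: F(B→C) = (5202.2 + 2911) − 2293 = 5820.2 t N/yr.
Box C: F(C→D) = (5820.2 + 3985) − 5386 = 4419.2 t N/yr.
Box D throughput = its input = 4419.2 t N/yr; τ = 3512 / 4419.2 = 0.7947 yr.

0.795 yr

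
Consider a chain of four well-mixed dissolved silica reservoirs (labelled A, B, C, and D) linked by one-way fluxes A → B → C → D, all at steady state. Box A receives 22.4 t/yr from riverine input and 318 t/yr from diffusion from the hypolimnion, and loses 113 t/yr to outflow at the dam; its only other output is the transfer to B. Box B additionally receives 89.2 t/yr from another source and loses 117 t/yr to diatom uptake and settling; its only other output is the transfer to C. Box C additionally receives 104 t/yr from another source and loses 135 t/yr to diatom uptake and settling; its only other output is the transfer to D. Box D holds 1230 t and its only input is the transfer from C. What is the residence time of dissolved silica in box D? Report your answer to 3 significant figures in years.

Box A: F(A→B) = (22.4 + 318) − 113 = 227.40 t/yr.
Box B: F(B→C) = (227.40 + 89.2) − 117 = 199.60 t/yr.
Box C: F(C→D) = (199.60 + 104) − 135 = 168.60 t/yr.
Box D throughput = its input = 168.60 t/yr; τ = 1230 / 168.60 = 7.295 yr.

7.30 yr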